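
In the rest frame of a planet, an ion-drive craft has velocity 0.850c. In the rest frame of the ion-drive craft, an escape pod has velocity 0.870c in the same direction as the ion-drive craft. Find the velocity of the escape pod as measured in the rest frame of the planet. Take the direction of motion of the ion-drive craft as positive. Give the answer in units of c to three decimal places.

With v = 0.850 and u' = 0.870 (in units of c),
u = (u' + v)/(1 + u'v/c²):
u = (0.870 + 0.850) / (1 + 0.870·0.850) = 1.7200/1.7395 = 0.9888

0.989c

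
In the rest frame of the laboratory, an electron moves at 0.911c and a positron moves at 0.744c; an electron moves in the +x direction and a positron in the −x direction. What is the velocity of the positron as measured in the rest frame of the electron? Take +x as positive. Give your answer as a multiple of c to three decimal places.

-0.986c

β_A = 0.911, β_B = -0.744.
Transform to A's frame with the inverse velocity-addition law: u' = (u − v)/(1 − uv/c²), taking u = β_B and v = β_A.
u' = (-0.744 − 0.911) / (1 − (0.911)(-0.744)) = -1.6550/1.6778 = -0.9864.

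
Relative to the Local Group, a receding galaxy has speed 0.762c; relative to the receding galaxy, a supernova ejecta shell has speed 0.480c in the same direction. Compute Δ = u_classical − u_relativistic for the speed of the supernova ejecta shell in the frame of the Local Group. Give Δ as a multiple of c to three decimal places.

Δ = 0.333c

Galilean: u_cl = 0.480 + 0.762 = 1.2420.
Relativistic: u_rel = (0.480 + 0.762) / (1 + 0.480·0.762) = 1.2420/1.3658 = 0.9094.
Δ = 1.2420 − 0.9094 = 0.3326.
(The classical prediction exceeds c; the relativistic result does not.)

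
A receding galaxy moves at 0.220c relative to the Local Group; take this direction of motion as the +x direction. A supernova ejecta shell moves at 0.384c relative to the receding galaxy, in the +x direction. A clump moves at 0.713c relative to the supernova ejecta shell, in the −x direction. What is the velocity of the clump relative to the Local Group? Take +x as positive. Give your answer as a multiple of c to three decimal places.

-0.259c

Apply u = (u' + v)/(1 + u'v/c²) successively, working outward toward the Local Group.
Start: velocity of the receding galaxy relative to the Local Group = 0.2200c.
Compose with the supernova ejecta shell (u' = 0.384 in the receding galaxy frame): u_1 = (0.384 + 0.220) / (1 + 0.384·0.220) = 0.6040/1.0845 = 0.5569.
Compose with the clump (u' = -0.713 in the supernova ejecta shell frame): u_2 = (-0.713 + 0.557) / (1 + (-0.713)·0.557) = -0.1561/0.6029 = -0.2588.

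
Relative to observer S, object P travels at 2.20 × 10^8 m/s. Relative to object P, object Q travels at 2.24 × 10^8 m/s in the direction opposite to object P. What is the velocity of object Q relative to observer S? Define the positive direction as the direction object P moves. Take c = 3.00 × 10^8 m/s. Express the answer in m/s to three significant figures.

-8.84 × 10^6 m/s

In units of c (dividing by 3.00 × 10^8 m/s): v = 0.733, u' = -0.747.
u = (u' + v)/(1 + u'v/c²):
u = (-0.747 + 0.733) / (1 + (-0.747)·0.733) = -0.0133/0.4524 = -0.0295
(Galilean addition would give -0.013c.)
Converting back: u = -0.0295 × 3.00 × 10^8 m/s.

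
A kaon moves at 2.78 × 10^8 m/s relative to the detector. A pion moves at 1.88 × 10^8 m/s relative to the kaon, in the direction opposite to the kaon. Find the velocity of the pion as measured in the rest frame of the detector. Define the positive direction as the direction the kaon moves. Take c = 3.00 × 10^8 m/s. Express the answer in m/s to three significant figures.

In units of c (dividing by 3.00 × 10^8 m/s): v = 0.927, u' = -0.627.
u = (u' + v)/(1 + u'v/c²):
u = (-0.627 + 0.927) / (1 + (-0.627)·0.927) = 0.3000/0.4193 = 0.7155
(Galilean addition would give +0.300c.)
Converting back: u = 0.7155 × 3.00 × 10^8 m/s.

+2.15 × 10^8 m/s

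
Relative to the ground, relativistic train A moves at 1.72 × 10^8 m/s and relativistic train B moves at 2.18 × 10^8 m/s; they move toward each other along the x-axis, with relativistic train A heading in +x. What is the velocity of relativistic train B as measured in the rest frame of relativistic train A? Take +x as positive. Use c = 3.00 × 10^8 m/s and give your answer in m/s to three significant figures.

-2.75 × 10^8 m/s

β_A = 0.573, β_B = -0.727 (dividing each by c = 3.00 × 10^8 m/s).
Transform to A's frame with the inverse velocity-addition law: u' = (u − v)/(1 − uv/c²), taking u = β_B and v = β_A.
u' = (-0.727 − 0.573) / (1 − (0.573)(-0.727)) = -1.3000/1.4166 = -0.9177.
u' = -0.9177 × 3.00 × 10^8 m/s.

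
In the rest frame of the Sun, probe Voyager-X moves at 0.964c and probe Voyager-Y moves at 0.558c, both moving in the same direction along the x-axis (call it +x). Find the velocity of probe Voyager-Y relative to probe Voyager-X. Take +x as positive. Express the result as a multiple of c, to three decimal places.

-0.879c

β_A = 0.964, β_B = 0.558.
Transform to A's frame with the inverse velocity-addition law: u' = (u − v)/(1 − uv/c²), taking u = β_B and v = β_A.
u' = (0.558 − 0.964) / (1 − (0.964)(0.558)) = -0.4060/0.4621 = -0.8786.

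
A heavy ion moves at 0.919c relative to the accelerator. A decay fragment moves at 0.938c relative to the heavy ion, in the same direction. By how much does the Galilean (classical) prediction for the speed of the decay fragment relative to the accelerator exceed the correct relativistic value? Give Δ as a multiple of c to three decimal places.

Δ = 0.860c

Galilean: u_cl = 0.938 + 0.919 = 1.8570.
Relativistic: u_rel = (0.938 + 0.919) / (1 + 0.938·0.919) = 1.8570/1.8620 = 0.9973.
Δ = 1.8570 − 0.9973 = 0.8597.
(The classical prediction exceeds c; the relativistic result does not.)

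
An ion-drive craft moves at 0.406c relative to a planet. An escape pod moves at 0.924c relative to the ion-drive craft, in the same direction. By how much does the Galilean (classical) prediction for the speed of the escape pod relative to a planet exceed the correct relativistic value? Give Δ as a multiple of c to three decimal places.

Galilean: u_cl = 0.924 + 0.406 = 1.3300.
Relativistic: u_rel = (0.924 + 0.406) / (1 + 0.924·0.406) = 1.3300/1.3751 = 0.9672.
Δ = 1.3300 − 0.9672 = 0.3628.
(The classical prediction exceeds c; the relativistic result does not.)

Δ = 0.363c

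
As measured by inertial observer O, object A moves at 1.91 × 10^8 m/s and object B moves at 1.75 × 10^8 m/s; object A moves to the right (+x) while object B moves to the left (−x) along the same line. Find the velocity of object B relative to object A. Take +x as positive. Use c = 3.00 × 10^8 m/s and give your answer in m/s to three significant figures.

β_A = 0.637, β_B = -0.583 (dividing each by c = 3.00 × 10^8 m/s).
Transform to A's frame with the inverse velocity-addition law: u' = (u − v)/(1 − uv/c²), taking u = β_B and v = β_A.
u' = (-0.583 − 0.637) / (1 − (0.637)(-0.583)) = -1.2200/1.3714 = -0.8896.
u' = -0.8896 × 3.00 × 10^8 m/s.

-2.67 × 10^8 m/s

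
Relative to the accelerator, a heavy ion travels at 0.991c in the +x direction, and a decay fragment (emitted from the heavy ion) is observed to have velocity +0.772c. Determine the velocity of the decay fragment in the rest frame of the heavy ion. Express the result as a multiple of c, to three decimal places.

-0.932c

Invert the composition law: u' = (u − v)/(1 − uv/c²).
u' = (0.772 − 0.991) / (1 − (0.772)(0.991)) = -0.2190/0.2349 = -0.9321.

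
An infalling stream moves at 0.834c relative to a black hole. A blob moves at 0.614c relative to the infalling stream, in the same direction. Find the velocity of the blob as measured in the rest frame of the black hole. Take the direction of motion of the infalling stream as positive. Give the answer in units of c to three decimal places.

With v = 0.834 and u' = 0.614 (in units of c),
u = (u' + v)/(1 + u'v/c²):
u = (0.614 + 0.834) / (1 + 0.614·0.834) = 1.4480/1.5121 = 0.9576

0.958c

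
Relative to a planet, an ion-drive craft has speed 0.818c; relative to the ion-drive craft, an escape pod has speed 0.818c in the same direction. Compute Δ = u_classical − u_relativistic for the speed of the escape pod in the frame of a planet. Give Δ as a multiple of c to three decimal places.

Δ = 0.656c

Galilean: u_cl = 0.818 + 0.818 = 1.6360.
Relativistic: u_rel = (0.818 + 0.818) / (1 + 0.818·0.818) = 1.6360/1.6691 = 0.9802.
Δ = 1.6360 − 0.9802 = 0.6558.
(The classical prediction exceeds c; the relativistic result does not.)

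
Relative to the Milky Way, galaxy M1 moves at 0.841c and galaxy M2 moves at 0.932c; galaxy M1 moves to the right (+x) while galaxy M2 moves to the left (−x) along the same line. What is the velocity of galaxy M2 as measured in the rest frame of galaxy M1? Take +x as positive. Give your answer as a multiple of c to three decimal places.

-0.994c

β_A = 0.841, β_B = -0.932.
Transform to A's frame with the inverse velocity-addition law: u' = (u − v)/(1 − uv/c²), taking u = β_B and v = β_A.
u' = (-0.932 − 0.841) / (1 − (0.841)(-0.932)) = -1.7730/1.7838 = -0.9939.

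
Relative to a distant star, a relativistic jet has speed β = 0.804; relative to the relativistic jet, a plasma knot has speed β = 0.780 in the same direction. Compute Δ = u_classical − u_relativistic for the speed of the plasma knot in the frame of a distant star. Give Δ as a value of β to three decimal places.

Δ = 0.611

Galilean: u_cl = 0.780 + 0.804 = 1.5840.
Relativistic: u_rel = (0.780 + 0.804) / (1 + 0.780·0.804) = 1.5840/1.6271 = 0.9735.
Δ = 1.5840 − 0.9735 = 0.6105.
(The classical prediction exceeds c; the relativistic result does not.)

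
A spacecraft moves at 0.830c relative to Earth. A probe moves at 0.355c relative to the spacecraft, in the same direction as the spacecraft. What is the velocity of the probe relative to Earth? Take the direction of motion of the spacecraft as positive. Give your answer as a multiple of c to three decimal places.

0.915c

With v = 0.830 and u' = 0.355 (in units of c),
u = (u' + v)/(1 + u'v/c²):
u = (0.355 + 0.830) / (1 + 0.355·0.830) = 1.1850/1.2947 = 0.9153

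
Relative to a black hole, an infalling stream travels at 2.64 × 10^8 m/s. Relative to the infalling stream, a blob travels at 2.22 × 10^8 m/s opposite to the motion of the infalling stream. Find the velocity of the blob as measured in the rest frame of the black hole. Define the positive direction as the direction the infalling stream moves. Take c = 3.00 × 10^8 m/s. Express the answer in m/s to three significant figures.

+1.20 × 10^8 m/s

In units of c (dividing by 3.00 × 10^8 m/s): v = 0.880, u' = -0.740.
u = (u' + v)/(1 + u'v/c²):
u = (-0.740 + 0.880) / (1 + (-0.740)·0.880) = 0.1400/0.3488 = 0.4014
Converting back: u = 0.4014 × 3.00 × 10^8 m/s.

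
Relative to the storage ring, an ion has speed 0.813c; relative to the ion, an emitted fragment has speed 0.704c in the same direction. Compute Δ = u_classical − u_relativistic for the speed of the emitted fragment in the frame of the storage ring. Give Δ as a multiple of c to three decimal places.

Δ = 0.552c

Galilean: u_cl = 0.704 + 0.813 = 1.5170.
Relativistic: u_rel = (0.704 + 0.813) / (1 + 0.704·0.813) = 1.5170/1.5724 = 0.9648.
Δ = 1.5170 − 0.9648 = 0.5522.
(The classical prediction exceeds c; the relativistic result does not.)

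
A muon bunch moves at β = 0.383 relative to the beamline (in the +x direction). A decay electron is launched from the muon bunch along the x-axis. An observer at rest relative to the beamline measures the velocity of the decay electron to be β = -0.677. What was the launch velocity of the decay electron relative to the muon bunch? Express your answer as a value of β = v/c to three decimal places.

β = -0.842

Invert the composition law: u' = (u − v)/(1 − uv/c²).
u' = (-0.677 − 0.383) / (1 − (-0.677)(0.383)) = -1.0600/1.2593 = -0.8417.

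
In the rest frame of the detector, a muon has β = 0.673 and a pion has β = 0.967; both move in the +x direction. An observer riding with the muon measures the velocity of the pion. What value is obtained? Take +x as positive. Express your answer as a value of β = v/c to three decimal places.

β_A = 0.673, β_B = 0.967.
Transform to A's frame with the inverse velocity-addition law: u' = (u − v)/(1 − uv/c²), taking u = β_B and v = β_A.
u' = (0.967 − 0.673) / (1 − (0.673)(0.967)) = 0.2940/0.3492 = 0.8419.

β = +0.842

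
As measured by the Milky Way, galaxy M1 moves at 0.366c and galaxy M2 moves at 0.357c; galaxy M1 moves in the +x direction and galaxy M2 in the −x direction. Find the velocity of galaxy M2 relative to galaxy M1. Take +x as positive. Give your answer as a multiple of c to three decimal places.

β_A = 0.366, β_B = -0.357.
Transform to A's frame with the inverse velocity-addition law: u' = (u − v)/(1 − uv/c²), taking u = β_B and v = β_A.
u' = (-0.357 − 0.366) / (1 − (0.366)(-0.357)) = -0.7230/1.1307 = -0.6394.

-0.639c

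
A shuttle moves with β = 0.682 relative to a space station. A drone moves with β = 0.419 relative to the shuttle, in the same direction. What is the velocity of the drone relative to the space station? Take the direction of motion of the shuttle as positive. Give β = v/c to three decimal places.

With v = 0.682 and u' = 0.419 (in units of c),
u = (u' + v)/(1 + u'v/c²):
u = (0.419 + 0.682) / (1 + 0.419·0.682) = 1.1010/1.2858 = 0.8563
(Galilean addition would give +1.101c, exceeding c.)

β = 0.856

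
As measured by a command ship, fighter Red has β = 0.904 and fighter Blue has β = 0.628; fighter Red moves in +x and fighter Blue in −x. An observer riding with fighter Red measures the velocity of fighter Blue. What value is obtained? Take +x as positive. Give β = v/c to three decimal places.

β_A = 0.904, β_B = -0.628.
Transform to A's frame with the inverse velocity-addition law: u' = (u − v)/(1 − uv/c²), taking u = β_B and v = β_A.
u' = (-0.628 − 0.904) / (1 − (0.904)(-0.628)) = -1.5320/1.5677 = -0.9772.

β = -0.977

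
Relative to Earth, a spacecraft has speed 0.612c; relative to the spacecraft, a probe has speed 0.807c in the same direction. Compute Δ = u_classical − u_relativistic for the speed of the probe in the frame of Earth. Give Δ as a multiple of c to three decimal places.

Galilean: u_cl = 0.807 + 0.612 = 1.4190.
Relativistic: u_rel = (0.807 + 0.612) / (1 + 0.807·0.612) = 1.4190/1.4939 = 0.9499.
Δ = 1.4190 − 0.9499 = 0.4691.
(The classical prediction exceeds c; the relativistic result does not.)

Δ = 0.469c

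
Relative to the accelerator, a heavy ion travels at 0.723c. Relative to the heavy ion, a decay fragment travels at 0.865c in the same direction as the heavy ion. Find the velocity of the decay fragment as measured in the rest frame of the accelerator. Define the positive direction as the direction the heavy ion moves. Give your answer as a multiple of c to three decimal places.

0.977c

With v = 0.723 and u' = 0.865 (in units of c),
u = (u' + v)/(1 + u'v/c²):
u = (0.865 + 0.723) / (1 + 0.865·0.723) = 1.5880/1.6254 = 0.9770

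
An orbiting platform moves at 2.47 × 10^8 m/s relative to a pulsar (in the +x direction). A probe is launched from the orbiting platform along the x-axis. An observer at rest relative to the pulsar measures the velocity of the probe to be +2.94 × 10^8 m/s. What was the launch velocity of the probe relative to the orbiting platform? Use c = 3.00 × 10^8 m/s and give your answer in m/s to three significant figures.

+2.43 × 10^8 m/s

v = 0.823c, u = 0.980c.
Invert the composition law: u' = (u − v)/(1 − uv/c²).
u' = (0.980 − 0.823) / (1 − (0.980)(0.823)) = 0.1567/0.1931 = 0.8112.
u' = 0.8112 × 3.00 × 10^8 m/s.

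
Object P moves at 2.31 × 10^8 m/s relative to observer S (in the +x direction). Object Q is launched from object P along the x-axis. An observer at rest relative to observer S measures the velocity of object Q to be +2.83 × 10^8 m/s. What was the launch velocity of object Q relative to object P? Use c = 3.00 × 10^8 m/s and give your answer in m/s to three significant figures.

+1.90 × 10^8 m/s

v = 0.770c, u = 0.943c.
Invert the composition law: u' = (u − v)/(1 − uv/c²).
u' = (0.943 − 0.770) / (1 − (0.943)(0.770)) = 0.1733/0.2736 = 0.6335.
u' = 0.6335 × 3.00 × 10^8 m/s.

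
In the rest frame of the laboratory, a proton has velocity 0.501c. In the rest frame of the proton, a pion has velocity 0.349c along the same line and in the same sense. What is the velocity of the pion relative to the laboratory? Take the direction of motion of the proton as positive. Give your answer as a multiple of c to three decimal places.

With v = 0.501 and u' = 0.349 (in units of c),
u = (u' + v)/(1 + u'v/c²):
u = (0.349 + 0.501) / (1 + 0.349·0.501) = 0.8500/1.1748 = 0.7235

0.723c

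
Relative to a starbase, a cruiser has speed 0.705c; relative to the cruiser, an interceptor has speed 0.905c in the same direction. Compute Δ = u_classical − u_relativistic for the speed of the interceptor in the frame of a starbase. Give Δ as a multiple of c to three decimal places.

Δ = 0.627c

Galilean: u_cl = 0.905 + 0.705 = 1.6100.
Relativistic: u_rel = (0.905 + 0.705) / (1 + 0.905·0.705) = 1.6100/1.6380 = 0.9829.
Δ = 1.6100 − 0.9829 = 0.6271.
(The classical prediction exceeds c; the relativistic result does not.)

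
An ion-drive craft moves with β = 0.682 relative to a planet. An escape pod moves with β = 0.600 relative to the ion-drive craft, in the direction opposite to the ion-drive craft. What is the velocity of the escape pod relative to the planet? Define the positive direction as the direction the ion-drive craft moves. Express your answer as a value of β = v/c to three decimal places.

With v = 0.682 and u' = -0.600 (in units of c),
u = (u' + v)/(1 + u'v/c²):
u = (-0.600 + 0.682) / (1 + (-0.600)·0.682) = 0.0820/0.5908 = 0.1388
(Galilean addition would give +0.082c.)

β = +0.139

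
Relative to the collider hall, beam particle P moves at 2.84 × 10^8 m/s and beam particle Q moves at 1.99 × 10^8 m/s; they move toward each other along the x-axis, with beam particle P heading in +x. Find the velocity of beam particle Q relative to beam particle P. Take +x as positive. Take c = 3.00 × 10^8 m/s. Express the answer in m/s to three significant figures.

-2.97 × 10^8 m/s

β_A = 0.947, β_B = -0.663 (dividing each by c = 3.00 × 10^8 m/s).
Transform to A's frame with the inverse velocity-addition law: u' = (u − v)/(1 − uv/c²), taking u = β_B and v = β_A.
u' = (-0.663 − 0.947) / (1 − (0.947)(-0.663)) = -1.6100/1.6280 = -0.9890.
u' = -0.9890 × 3.00 × 10^8 m/s.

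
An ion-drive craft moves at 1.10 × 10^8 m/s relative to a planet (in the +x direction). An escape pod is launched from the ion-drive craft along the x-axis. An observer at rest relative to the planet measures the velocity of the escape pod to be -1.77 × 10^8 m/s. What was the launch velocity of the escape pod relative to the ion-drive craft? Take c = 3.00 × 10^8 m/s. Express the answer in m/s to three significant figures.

v = 0.367c, u = -0.590c.
Invert the composition law: u' = (u − v)/(1 − uv/c²).
u' = (-0.590 − 0.367) / (1 − (-0.590)(0.367)) = -0.9567/1.2163 = -0.7865.
u' = -0.7865 × 3.00 × 10^8 m/s.

-2.36 × 10^8 m/s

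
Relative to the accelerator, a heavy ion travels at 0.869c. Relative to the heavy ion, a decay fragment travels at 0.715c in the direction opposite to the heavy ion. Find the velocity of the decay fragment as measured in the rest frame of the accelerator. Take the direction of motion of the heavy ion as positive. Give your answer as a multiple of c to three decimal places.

With v = 0.869 and u' = -0.715 (in units of c),
u = (u' + v)/(1 + u'v/c²):
u = (-0.715 + 0.869) / (1 + (-0.715)·0.869) = 0.1540/0.3787 = 0.4067

+0.407c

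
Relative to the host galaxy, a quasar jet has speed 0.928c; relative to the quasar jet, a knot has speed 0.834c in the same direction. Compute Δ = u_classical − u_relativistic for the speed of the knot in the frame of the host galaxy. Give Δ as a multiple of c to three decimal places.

Δ = 0.769c

Galilean: u_cl = 0.834 + 0.928 = 1.7620.
Relativistic: u_rel = (0.834 + 0.928) / (1 + 0.834·0.928) = 1.7620/1.7740 = 0.9933.
Δ = 1.7620 − 0.9933 = 0.7687.
(The classical prediction exceeds c; the relativistic result does not.)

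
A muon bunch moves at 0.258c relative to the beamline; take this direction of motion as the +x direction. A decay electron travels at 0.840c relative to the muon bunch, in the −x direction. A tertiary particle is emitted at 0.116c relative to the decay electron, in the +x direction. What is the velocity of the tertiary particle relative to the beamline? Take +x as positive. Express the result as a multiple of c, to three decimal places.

-0.686c

Apply u = (u' + v)/(1 + u'v/c²) successively, working outward toward the beamline.
Start: velocity of the muon bunch relative to the beamline = 0.2580c.
Compose with the decay electron (u' = -0.840 in the muon bunch frame): u_1 = (-0.840 + 0.258) / (1 + (-0.840)·0.258) = -0.5820/0.7833 = -0.7430.
Compose with the tertiary particle (u' = 0.116 in the decay electron frame): u_2 = (0.116 + (-0.743)) / (1 + 0.116·(-0.743)) = -0.6270/0.9138 = -0.6862.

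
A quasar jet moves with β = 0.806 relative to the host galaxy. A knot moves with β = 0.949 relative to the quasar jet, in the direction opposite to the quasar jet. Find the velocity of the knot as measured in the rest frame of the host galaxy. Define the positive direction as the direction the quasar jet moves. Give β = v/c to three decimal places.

With v = 0.806 and u' = -0.949 (in units of c),
u = (u' + v)/(1 + u'v/c²):
u = (-0.949 + 0.806) / (1 + (-0.949)·0.806) = -0.1430/0.2351 = -0.6082
(Galilean addition would give -0.143c.)

β = -0.608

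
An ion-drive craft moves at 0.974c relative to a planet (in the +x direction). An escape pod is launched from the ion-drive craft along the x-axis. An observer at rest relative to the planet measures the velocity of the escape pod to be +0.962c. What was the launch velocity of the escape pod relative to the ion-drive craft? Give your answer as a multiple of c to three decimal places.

Invert the composition law: u' = (u − v)/(1 − uv/c²).
u' = (0.962 − 0.974) / (1 − (0.962)(0.974)) = -0.0120/0.0630 = -0.1904.

-0.190c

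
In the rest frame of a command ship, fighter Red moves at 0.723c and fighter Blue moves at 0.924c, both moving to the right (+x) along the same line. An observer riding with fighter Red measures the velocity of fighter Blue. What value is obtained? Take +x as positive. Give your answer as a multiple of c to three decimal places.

β_A = 0.723, β_B = 0.924.
Transform to A's frame with the inverse velocity-addition law: u' = (u − v)/(1 − uv/c²), taking u = β_B and v = β_A.
u' = (0.924 − 0.723) / (1 − (0.723)(0.924)) = 0.2010/0.3319 = 0.6055.

+0.606c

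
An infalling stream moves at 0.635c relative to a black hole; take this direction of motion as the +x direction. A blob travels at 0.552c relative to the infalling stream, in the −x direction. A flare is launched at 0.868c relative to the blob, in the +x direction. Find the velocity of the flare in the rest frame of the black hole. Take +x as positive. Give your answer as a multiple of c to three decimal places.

+0.896c

Apply u = (u' + v)/(1 + u'v/c²) successively, working outward toward the black hole.
Start: velocity of the infalling stream relative to the black hole = 0.6350c.
Compose with the blob (u' = -0.552 in the infalling stream frame): u_1 = (-0.552 + 0.635) / (1 + (-0.552)·0.635) = 0.0830/0.6495 = 0.1278.
Compose with the flare (u' = 0.868 in the blob frame): u_2 = (0.868 + 0.128) / (1 + 0.868·0.128) = 0.9958/1.1109 = 0.8964.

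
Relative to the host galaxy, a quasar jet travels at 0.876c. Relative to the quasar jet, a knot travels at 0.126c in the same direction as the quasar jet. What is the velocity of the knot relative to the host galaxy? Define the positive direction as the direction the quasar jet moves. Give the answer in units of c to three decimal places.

With v = 0.876 and u' = 0.126 (in units of c),
u = (u' + v)/(1 + u'v/c²):
u = (0.126 + 0.876) / (1 + 0.126·0.876) = 1.0020/1.1104 = 0.9024

0.902c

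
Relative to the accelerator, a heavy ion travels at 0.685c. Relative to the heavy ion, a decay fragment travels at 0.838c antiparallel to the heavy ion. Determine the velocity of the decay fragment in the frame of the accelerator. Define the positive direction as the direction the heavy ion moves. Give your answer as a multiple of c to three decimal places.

-0.359c

With v = 0.685 and u' = -0.838 (in units of c),
u = (u' + v)/(1 + u'v/c²):
u = (-0.838 + 0.685) / (1 + (-0.838)·0.685) = -0.1530/0.4260 = -0.3592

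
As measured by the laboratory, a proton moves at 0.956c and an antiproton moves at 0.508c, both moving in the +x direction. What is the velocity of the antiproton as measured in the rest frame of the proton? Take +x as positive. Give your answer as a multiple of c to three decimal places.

-0.871c

β_A = 0.956, β_B = 0.508.
Transform to A's frame with the inverse velocity-addition law: u' = (u − v)/(1 − uv/c²), taking u = β_B and v = β_A.
u' = (0.508 − 0.956) / (1 − (0.956)(0.508)) = -0.4480/0.5144 = -0.8710.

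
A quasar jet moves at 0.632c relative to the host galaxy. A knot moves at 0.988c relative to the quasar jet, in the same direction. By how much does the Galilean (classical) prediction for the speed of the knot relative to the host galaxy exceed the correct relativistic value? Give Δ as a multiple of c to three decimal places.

Δ = 0.623c

Galilean: u_cl = 0.988 + 0.632 = 1.6200.
Relativistic: u_rel = (0.988 + 0.632) / (1 + 0.988·0.632) = 1.6200/1.6244 = 0.9973.
Δ = 1.6200 − 0.9973 = 0.6227.
(The classical prediction exceeds c; the relativistic result does not.)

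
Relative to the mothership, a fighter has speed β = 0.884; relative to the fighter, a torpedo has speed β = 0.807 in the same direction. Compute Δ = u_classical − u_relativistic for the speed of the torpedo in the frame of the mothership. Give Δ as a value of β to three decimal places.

Δ = 0.704

Galilean: u_cl = 0.807 + 0.884 = 1.6910.
Relativistic: u_rel = (0.807 + 0.884) / (1 + 0.807·0.884) = 1.6910/1.7134 = 0.9869.
Δ = 1.6910 − 0.9869 = 0.7041.
(The classical prediction exceeds c; the relativistic result does not.)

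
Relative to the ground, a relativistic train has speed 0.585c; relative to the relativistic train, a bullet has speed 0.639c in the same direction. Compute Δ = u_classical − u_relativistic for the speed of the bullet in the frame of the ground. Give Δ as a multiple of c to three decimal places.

Δ = 0.333c

Galilean: u_cl = 0.639 + 0.585 = 1.2240.
Relativistic: u_rel = (0.639 + 0.585) / (1 + 0.639·0.585) = 1.2240/1.3738 = 0.8909.
Δ = 1.2240 − 0.8909 = 0.3331.
(The classical prediction exceeds c; the relativistic result does not.)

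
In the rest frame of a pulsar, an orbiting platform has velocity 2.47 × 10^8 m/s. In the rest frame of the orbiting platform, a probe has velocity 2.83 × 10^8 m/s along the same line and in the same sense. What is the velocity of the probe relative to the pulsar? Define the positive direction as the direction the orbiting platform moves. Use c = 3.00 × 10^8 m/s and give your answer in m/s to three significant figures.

2.98 × 10^8 m/s

In units of c (dividing by 3.00 × 10^8 m/s): v = 0.823, u' = 0.943.
u = (u' + v)/(1 + u'v/c²):
u = (0.943 + 0.823) / (1 + 0.943·0.823) = 1.7667/1.7767 = 0.9944
Converting back: u = 0.9944 × 3.00 × 10^8 m/s.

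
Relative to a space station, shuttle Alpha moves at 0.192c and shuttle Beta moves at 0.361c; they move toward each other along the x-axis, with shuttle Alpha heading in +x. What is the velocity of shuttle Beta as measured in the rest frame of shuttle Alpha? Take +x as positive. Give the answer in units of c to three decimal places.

β_A = 0.192, β_B = -0.361.
Transform to A's frame with the inverse velocity-addition law: u' = (u − v)/(1 − uv/c²), taking u = β_B and v = β_A.
u' = (-0.361 − 0.192) / (1 − (0.192)(-0.361)) = -0.5530/1.0693 = -0.5172.

-0.517c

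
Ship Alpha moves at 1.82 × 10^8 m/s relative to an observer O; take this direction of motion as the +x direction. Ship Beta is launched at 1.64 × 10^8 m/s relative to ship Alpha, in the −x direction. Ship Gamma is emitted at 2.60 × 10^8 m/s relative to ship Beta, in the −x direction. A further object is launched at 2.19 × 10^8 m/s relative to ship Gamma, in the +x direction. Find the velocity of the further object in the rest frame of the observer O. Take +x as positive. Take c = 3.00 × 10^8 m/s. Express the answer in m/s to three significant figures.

Apply u = (u' + v)/(1 + u'v/c²) successively, working outward toward the observer O.
(Dividing each given speed by c = 3.00 × 10^8 m/s to work in units of c.)
Start: velocity of ship Alpha relative to the observer O = 0.6067c.
Compose with ship Beta (u' = -0.547 in ship Alpha frame): u_1 = (-0.547 + 0.607) / (1 + (-0.547)·0.607) = 0.0600/0.6684 = 0.0898.
Compose with ship Gamma (u' = -0.867 in ship Beta frame): u_2 = (-0.867 + 0.090) / (1 + (-0.867)·0.090) = -0.7769/0.9222 = -0.8424.
Compose with the further object (u' = 0.730 in ship Gamma frame): u_3 = (0.730 + (-0.842)) / (1 + 0.730·(-0.842)) = -0.1124/0.3850 = -0.2920.
So u = -0.2920 × 3.00 × 10^8 m/s.

-8.76 × 10^7 m/s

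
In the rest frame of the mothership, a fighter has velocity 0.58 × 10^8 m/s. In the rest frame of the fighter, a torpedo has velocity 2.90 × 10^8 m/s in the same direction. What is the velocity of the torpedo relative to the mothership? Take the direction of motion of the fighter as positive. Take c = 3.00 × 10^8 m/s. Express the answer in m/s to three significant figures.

2.93 × 10^8 m/s

In units of c (dividing by 3.00 × 10^8 m/s): v = 0.193, u' = 0.967.
u = (u' + v)/(1 + u'v/c²):
u = (0.967 + 0.193) / (1 + 0.967·0.193) = 1.1600/1.1869 = 0.9773
Converting back: u = 0.9773 × 3.00 × 10^8 m/s.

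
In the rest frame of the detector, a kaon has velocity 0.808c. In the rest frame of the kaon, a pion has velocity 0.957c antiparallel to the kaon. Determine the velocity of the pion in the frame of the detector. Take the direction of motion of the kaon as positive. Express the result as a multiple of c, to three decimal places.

-0.657c

With v = 0.808 and u' = -0.957 (in units of c),
u = (u' + v)/(1 + u'v/c²):
u = (-0.957 + 0.808) / (1 + (-0.957)·0.808) = -0.1490/0.2267 = -0.6571
(Galilean addition would give -0.149c.)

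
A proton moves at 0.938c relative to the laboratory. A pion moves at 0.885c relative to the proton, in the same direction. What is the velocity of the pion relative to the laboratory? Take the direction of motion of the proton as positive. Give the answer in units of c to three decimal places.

0.996c

With v = 0.938 and u' = 0.885 (in units of c),
u = (u' + v)/(1 + u'v/c²):
u = (0.885 + 0.938) / (1 + 0.885·0.938) = 1.8230/1.8301 = 0.9961
(Galilean addition would give +1.823c, exceeding c.)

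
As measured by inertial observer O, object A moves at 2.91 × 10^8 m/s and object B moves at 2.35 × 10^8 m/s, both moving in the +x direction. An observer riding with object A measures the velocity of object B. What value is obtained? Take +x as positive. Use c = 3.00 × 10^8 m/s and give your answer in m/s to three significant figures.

β_A = 0.970, β_B = 0.783 (dividing each by c = 3.00 × 10^8 m/s).
Transform to A's frame with the inverse velocity-addition law: u' = (u − v)/(1 − uv/c²), taking u = β_B and v = β_A.
u' = (0.783 − 0.970) / (1 − (0.970)(0.783)) = -0.1867/0.2402 = -0.7772.
u' = -0.7772 × 3.00 × 10^8 m/s.

-2.33 × 10^8 m/s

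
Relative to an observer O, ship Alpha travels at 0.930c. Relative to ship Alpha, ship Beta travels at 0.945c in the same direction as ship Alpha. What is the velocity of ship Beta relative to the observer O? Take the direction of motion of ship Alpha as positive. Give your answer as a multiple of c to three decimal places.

0.998c

With v = 0.930 and u' = 0.945 (in units of c),
u = (u' + v)/(1 + u'v/c²):
u = (0.945 + 0.930) / (1 + 0.945·0.930) = 1.8750/1.8788 = 0.9980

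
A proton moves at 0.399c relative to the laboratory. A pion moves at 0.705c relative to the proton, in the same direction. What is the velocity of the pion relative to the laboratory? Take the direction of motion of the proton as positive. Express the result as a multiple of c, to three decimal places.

With v = 0.399 and u' = 0.705 (in units of c),
u = (u' + v)/(1 + u'v/c²):
u = (0.705 + 0.399) / (1 + 0.705·0.399) = 1.1040/1.2813 = 0.8616

0.862c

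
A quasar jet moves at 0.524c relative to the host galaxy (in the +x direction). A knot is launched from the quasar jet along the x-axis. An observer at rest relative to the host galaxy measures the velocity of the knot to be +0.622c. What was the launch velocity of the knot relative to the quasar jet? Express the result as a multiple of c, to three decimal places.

Invert the composition law: u' = (u − v)/(1 − uv/c²).
u' = (0.622 − 0.524) / (1 − (0.622)(0.524)) = 0.0980/0.6741 = 0.1454.

+0.145c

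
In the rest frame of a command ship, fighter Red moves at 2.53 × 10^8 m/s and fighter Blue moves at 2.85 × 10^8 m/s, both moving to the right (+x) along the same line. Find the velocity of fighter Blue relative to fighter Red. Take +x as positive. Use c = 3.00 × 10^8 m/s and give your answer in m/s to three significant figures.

+1.61 × 10^8 m/s

β_A = 0.843, β_B = 0.950 (dividing each by c = 3.00 × 10^8 m/s).
Transform to A's frame with the inverse velocity-addition law: u' = (u − v)/(1 − uv/c²), taking u = β_B and v = β_A.
u' = (0.950 − 0.843) / (1 − (0.843)(0.950)) = 0.1067/0.1988 = 0.5365.
u' = 0.5365 × 3.00 × 10^8 m/s.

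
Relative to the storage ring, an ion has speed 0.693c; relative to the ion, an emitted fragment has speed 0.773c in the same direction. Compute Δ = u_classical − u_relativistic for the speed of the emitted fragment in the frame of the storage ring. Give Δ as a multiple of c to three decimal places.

Δ = 0.511c

Galilean: u_cl = 0.773 + 0.693 = 1.4660.
Relativistic: u_rel = (0.773 + 0.693) / (1 + 0.773·0.693) = 1.4660/1.5357 = 0.9546.
Δ = 1.4660 − 0.9546 = 0.5114.
(The classical prediction exceeds c; the relativistic result does not.)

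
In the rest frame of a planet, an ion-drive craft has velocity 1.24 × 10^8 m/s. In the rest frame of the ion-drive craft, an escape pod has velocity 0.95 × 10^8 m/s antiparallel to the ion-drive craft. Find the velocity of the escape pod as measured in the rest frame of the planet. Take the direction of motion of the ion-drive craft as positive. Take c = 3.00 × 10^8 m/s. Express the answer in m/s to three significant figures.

+3.34 × 10^7 m/s

In units of c (dividing by 3.00 × 10^8 m/s): v = 0.413, u' = -0.317.
u = (u' + v)/(1 + u'v/c²):
u = (-0.317 + 0.413) / (1 + (-0.317)·0.413) = 0.0967/0.8691 = 0.1112
Converting back: u = 0.1112 × 3.00 × 10^8 m/s.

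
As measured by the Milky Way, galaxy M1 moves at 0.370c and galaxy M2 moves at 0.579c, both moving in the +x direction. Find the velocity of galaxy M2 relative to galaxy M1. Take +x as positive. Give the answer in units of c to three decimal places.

β_A = 0.370, β_B = 0.579.
Transform to A's frame with the inverse velocity-addition law: u' = (u − v)/(1 − uv/c²), taking u = β_B and v = β_A.
u' = (0.579 − 0.370) / (1 − (0.370)(0.579)) = 0.2090/0.7858 = 0.2660.

+0.266c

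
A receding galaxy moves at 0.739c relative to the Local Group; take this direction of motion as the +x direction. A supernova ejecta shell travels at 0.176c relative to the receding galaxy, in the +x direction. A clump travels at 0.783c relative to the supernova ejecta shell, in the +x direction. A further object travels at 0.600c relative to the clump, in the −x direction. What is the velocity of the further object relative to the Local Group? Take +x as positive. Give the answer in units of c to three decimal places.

Apply u = (u' + v)/(1 + u'v/c²) successively, working outward toward the Local Group.
Start: velocity of the receding galaxy relative to the Local Group = 0.7390c.
Compose with the supernova ejecta shell (u' = 0.176 in the receding galaxy frame): u_1 = (0.176 + 0.739) / (1 + 0.176·0.739) = 0.9150/1.1301 = 0.8097.
Compose with the clump (u' = 0.783 in the supernova ejecta shell frame): u_2 = (0.783 + 0.810) / (1 + 0.783·0.810) = 1.5927/1.6340 = 0.9747.
Compose with the further object (u' = -0.600 in the clump frame): u_3 = (-0.600 + 0.975) / (1 + (-0.600)·0.975) = 0.3747/0.4152 = 0.9026.

+0.903c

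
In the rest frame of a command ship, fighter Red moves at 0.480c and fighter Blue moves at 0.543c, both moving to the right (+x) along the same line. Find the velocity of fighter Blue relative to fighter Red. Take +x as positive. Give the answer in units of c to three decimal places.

β_A = 0.480, β_B = 0.543.
Transform to A's frame with the inverse velocity-addition law: u' = (u − v)/(1 − uv/c²), taking u = β_B and v = β_A.
u' = (0.543 − 0.480) / (1 − (0.480)(0.543)) = 0.0630/0.7394 = 0.0852.

+0.085c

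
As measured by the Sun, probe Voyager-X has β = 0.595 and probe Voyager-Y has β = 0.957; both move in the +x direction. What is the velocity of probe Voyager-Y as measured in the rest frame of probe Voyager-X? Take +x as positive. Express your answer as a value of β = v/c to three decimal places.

β = +0.841

β_A = 0.595, β_B = 0.957.
Transform to A's frame with the inverse velocity-addition law: u' = (u − v)/(1 − uv/c²), taking u = β_B and v = β_A.
u' = (0.957 − 0.595) / (1 − (0.595)(0.957)) = 0.3620/0.4306 = 0.8407.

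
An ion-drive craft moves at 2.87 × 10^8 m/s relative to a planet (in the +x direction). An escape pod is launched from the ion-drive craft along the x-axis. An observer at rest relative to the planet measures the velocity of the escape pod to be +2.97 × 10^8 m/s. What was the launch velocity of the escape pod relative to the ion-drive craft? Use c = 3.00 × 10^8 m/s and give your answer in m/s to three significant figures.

+1.89 × 10^8 m/s

v = 0.957c, u = 0.990c.
Invert the composition law: u' = (u − v)/(1 − uv/c²).
u' = (0.990 − 0.957) / (1 − (0.990)(0.957)) = 0.0333/0.0529 = 0.6301.
u' = 0.6301 × 3.00 × 10^8 m/s.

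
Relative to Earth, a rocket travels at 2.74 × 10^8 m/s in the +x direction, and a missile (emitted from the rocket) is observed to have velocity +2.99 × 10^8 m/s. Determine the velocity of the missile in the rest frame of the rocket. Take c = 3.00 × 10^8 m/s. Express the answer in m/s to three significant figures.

+2.79 × 10^8 m/s

v = 0.913c, u = 0.997c.
Invert the composition law: u' = (u − v)/(1 − uv/c²).
u' = (0.997 − 0.913) / (1 − (0.997)(0.913)) = 0.0833/0.0897 = 0.9289.
u' = 0.9289 × 3.00 × 10^8 m/s.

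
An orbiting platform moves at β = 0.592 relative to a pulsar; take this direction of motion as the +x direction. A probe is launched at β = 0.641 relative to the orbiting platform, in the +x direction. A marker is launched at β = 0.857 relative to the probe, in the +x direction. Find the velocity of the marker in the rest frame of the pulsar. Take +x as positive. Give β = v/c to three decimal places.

β = 0.991

Apply u = (u' + v)/(1 + u'v/c²) successively, working outward toward the pulsar.
Start: velocity of the orbiting platform relative to the pulsar = 0.5920c.
Compose with the probe (u' = 0.641 in the orbiting platform frame): u_1 = (0.641 + 0.592) / (1 + 0.641·0.592) = 1.2330/1.3795 = 0.8938.
Compose with the marker (u' = 0.857 in the probe frame): u_2 = (0.857 + 0.894) / (1 + 0.857·0.894) = 1.7508/1.7660 = 0.9914.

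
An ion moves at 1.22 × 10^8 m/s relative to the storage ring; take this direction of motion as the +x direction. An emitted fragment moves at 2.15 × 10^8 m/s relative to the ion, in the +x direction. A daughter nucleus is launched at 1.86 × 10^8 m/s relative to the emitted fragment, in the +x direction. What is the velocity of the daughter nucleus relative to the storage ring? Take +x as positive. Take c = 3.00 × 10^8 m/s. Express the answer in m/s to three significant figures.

Apply u = (u' + v)/(1 + u'v/c²) successively, working outward toward the storage ring.
(Dividing each given speed by c = 3.00 × 10^8 m/s to work in units of c.)
Start: velocity of the ion relative to the storage ring = 0.4067c.
Compose with the emitted fragment (u' = 0.717 in the ion frame): u_1 = (0.717 + 0.407) / (1 + 0.717·0.407) = 1.1233/1.2914 = 0.8698.
Compose with the daughter nucleus (u' = 0.620 in the emitted fragment frame): u_2 = (0.620 + 0.870) / (1 + 0.620·0.870) = 1.4898/1.5393 = 0.9679.
So u = 0.9679 × 3.00 × 10^8 m/s.

2.90 × 10^8 m/s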